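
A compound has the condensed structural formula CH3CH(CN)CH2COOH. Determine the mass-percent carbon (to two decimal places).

Atom tally by fragment:
  CH3 → C:1 H:3
  CH(CN) → C:2 H:1 N:1
  CH2COOH → C:2 H:3 O:2
Element totals:
  C: 5
  H: 7
  N: 1
  O: 2
Molecular formula: C5H7NO2.
Molar mass = 113.116 g/mol.
Mass from C: 5 × 12.011 = 60.055 g/mol.
%C = 60.055 / 113.116 × 100 = 53.09%.

53.09%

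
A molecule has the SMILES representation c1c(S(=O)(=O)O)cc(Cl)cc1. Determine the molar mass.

Atom tally by fragment:
  benzene ring core → C:6 H:6
  (− 2 ring H displaced by substituents)
  + SO3H → S:1 O:3 H:1
  + Cl → Cl:1
Element totals:
  C: 6
  H: 5
  Cl: 1
  O: 3
  S: 1
Molecular formula: C6H5ClO3S.
  M = 6(12.011) + 5(1.008) + 35.45 + 3(15.999) + 32.06
    = 72.066 + 5.040 + 35.450 + 47.997 + 32.060 = 192.613

192.61 g/mol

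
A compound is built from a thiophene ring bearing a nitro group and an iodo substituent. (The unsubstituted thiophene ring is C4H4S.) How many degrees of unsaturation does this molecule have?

4

Atom tally by fragment:
  thiophene ring core → C:4 H:4 S:1
  (− 2 ring H displaced by substituents)
  + NO2 → N:1 O:2
  + I → I:1
Element totals:
  C: 4
  H: 2
  I: 1
  N: 1
  O: 2
  S: 1
Molecular formula: C4H2INO2S.
DoU = (2C + 2 + N − H − X) / 2 = (2·4 + 2 + 1 − 2 − 1) / 2 = 4.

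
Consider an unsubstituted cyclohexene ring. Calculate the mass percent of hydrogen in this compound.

12.27%

Atom tally by fragment:
  cyclohexene ring core → C:6 H:10
Element totals:
  C: 6
  H: 10
Molecular formula: C6H10.
Molar mass = 82.146 g/mol.
Mass from H: 10 × 1.008 = 10.080 g/mol.
%H = 10.080 / 82.146 × 100 = 12.27%.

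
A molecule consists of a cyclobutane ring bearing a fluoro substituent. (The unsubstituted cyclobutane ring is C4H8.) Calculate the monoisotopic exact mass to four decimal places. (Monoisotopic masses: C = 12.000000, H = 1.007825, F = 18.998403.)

Atom tally by fragment:
  cyclobutane ring core → C:4 H:8
  (− 1 ring H displaced by substituents)
  + F → F:1
Element totals:
  C: 4
  H: 7
  F: 1
Molecular formula: C4H7F.
  M = 4(12.0) + 7(1.007825) + 18.998403
    = 48.000000 + 7.054775 + 18.998403 = 74.053178

74.0532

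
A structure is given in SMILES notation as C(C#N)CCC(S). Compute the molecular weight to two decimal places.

Atom tally by fragment:
  NCCH2 → C:2 H:2 N:1
  CH2 → C:1 H:2
  CH2 → C:1 H:2
  CH2SH → C:1 H:3 S:1
Element totals:
  C: 5
  H: 9
  N: 1
  S: 1
Molecular formula: C5H9NS.
  M = 5(12.011) + 9(1.008) + 14.007 + 32.06
    = 60.055 + 9.072 + 14.007 + 32.060 = 115.194

115.19 g/mol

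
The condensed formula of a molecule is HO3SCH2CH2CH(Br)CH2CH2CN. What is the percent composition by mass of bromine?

Atom tally by fragment:
  HO3SCH2 → C:1 H:3 S:1 O:3
  CH2 → C:1 H:2
  CH(Br) → C:1 H:1 Br:1
  CH2 → C:1 H:2
  CH2CN → C:2 H:2 N:1
Element totals:
  C: 6
  H: 10
  Br: 1
  N: 1
  O: 3
  S: 1
Molecular formula: C6H10BrNO3S.
Molar mass = 256.114 g/mol.
Mass from Br: 1 × 79.904 = 79.904 g/mol.
%Br = 79.904 / 256.114 × 100 = 31.20%.

31.20%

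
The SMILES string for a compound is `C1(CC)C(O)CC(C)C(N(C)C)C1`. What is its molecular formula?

C11H23NO

Atom tally by fragment:
  cyclohexane ring core → C:6 H:12
  (− 4 ring H displaced by substituents)
  + C2H5 → C:2 H:5
  + OH → O:1 H:1
  + CH3 → C:1 H:3
  + N(CH3)2 → N:1 C:2 H:6
Element totals:
  C: 11
  H: 23
  N: 1
  O: 1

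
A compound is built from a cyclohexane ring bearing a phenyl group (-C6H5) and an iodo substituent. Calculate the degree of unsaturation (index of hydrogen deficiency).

5

Atom tally by fragment:
  cyclohexane ring core → C:6 H:12
  (− 2 ring H displaced by substituents)
  + C6H5 → C:6 H:5
  + I → I:1
Element totals:
  C: 12
  H: 15
  I: 1
Molecular formula: C12H15I.
DoU = (2C + 2 + N − H − X) / 2 = (2·12 + 2 + 0 − 15 − 1) / 2 = 5.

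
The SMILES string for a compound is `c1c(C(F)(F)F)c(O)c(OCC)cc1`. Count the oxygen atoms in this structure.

2

Atom tally by fragment:
  benzene ring core → C:6 H:6
  (− 3 ring H displaced by substituents)
  + CF3 → C:1 F:3
  + OH → O:1 H:1
  + OC2H5 → C:2 H:5 O:1
Element totals:
  C: 9
  H: 9
  F: 3
  O: 2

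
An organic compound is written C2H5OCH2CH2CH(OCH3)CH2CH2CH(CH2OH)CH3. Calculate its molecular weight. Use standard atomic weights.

Element totals:
  C: 11
  H: 24
  O: 3
Molecular formula: C11H24O3.
  M = 11(12.011) + 24(1.008) + 3(15.999)
    = 132.121 + 24.192 + 47.997 = 204.310

204.31 g/mol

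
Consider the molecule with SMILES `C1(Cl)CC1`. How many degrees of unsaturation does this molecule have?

Atom tally by fragment:
  cyclopropane ring core → C:3 H:6
  (− 1 ring H displaced by substituents)
  + Cl → Cl:1
Element totals:
  C: 3
  H: 5
  Cl: 1
Molecular formula: C3H5Cl.
DoU = (2C + 2 + N − H − X) / 2 = (2·3 + 2 + 0 − 5 − 1) / 2 = 1.

1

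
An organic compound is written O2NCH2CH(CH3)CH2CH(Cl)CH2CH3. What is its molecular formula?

Atom tally by fragment:
  O2NCH2 → C:1 H:2 N:1 O:2
  CH(CH3) → C:2 H:4
  CH2 → C:1 H:2
  CH(Cl) → C:1 H:1 Cl:1
  CH2 → C:1 H:2
  CH3 → C:1 H:3
Element totals:
  C: 7
  H: 14
  Cl: 1
  N: 1
  O: 2

C7H14ClNO2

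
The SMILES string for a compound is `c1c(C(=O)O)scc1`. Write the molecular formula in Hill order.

C5H4O2S

Atom tally by fragment:
  thiophene ring core → C:4 H:4 S:1
  (− 1 ring H displaced by substituents)
  + COOH → C:1 H:1 O:2
Element totals:
  C: 5
  H: 4
  O: 2
  S: 1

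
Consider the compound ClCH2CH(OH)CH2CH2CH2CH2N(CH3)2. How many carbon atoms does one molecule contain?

Element totals:
  C: 8
  H: 18
  Cl: 1
  N: 1
  O: 1

8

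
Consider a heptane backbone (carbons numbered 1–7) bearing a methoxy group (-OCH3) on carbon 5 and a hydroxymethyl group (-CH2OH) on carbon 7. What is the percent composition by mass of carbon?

67.45%

Atom tally by fragment:
  CH3 → C:1 H:3
  CH2 → C:1 H:2
  CH2 → C:1 H:2
  CH2 → C:1 H:2
  CH(OCH3) → C:2 H:4 O:1
  CH2 → C:1 H:2
  CH2CH2OH → C:2 H:5 O:1
Element totals:
  C: 9
  H: 20
  O: 2
Molecular formula: C9H20O2.
Molar mass = 160.257 g/mol.
Mass from C: 9 × 12.011 = 108.099 g/mol.
%C = 108.099 / 160.257 × 100 = 67.45%.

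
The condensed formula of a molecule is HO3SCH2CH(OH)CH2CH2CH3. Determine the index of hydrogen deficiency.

0

Atom tally by fragment:
  HO3SCH2 → C:1 H:3 S:1 O:3
  CH(OH) → C:1 H:2 O:1
  CH2 → C:1 H:2
  CH2 → C:1 H:2
  CH3 → C:1 H:3
Element totals:
  C: 5
  H: 12
  O: 4
  S: 1
Molecular formula: C5H12O4S.
DoU = (2C + 2 + N − H − X) / 2 = (2·5 + 2 + 0 − 12 − 0) / 2 = 0.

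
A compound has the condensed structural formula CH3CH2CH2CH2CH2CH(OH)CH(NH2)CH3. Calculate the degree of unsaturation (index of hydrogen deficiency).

Element totals:
  C: 8
  H: 19
  N: 1
  O: 1
Molecular formula: C8H19NO.
DoU = (2C + 2 + N − H − X) / 2 = (2·8 + 2 + 1 − 19 − 0) / 2 = 0.

0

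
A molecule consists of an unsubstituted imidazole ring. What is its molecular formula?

C3H4N2

Atom tally by fragment:
  imidazole ring core → C:3 H:4 N:2
Element totals:
  C: 3
  H: 4
  N: 2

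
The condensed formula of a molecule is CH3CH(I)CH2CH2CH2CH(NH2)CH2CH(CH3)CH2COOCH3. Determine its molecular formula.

Atom tally by fragment:
  CH3 → C:1 H:3
  CH(I) → C:1 H:1 I:1
  CH2 → C:1 H:2
  CH2 → C:1 H:2
  CH2 → C:1 H:2
  CH(NH2) → C:1 H:3 N:1
  CH2 → C:1 H:2
  CH(CH3) → C:2 H:4
  CH2COOCH3 → C:3 H:5 O:2
Element totals:
  C: 12
  H: 24
  I: 1
  N: 1
  O: 2

C12H24INO2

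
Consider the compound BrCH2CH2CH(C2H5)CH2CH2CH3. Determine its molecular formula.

Element totals:
  C: 8
  H: 17
  Br: 1

C8H17Br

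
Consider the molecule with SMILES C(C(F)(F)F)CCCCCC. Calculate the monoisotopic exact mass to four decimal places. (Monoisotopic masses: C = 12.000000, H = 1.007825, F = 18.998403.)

Atom tally by fragment:
  F3CCH2 → C:2 H:2 F:3
  CH2 → C:1 H:2
  CH2 → C:1 H:2
  CH2 → C:1 H:2
  CH2 → C:1 H:2
  CH2 → C:1 H:2
  CH3 → C:1 H:3
Element totals:
  C: 8
  H: 15
  F: 3
Molecular formula: C8H15F3.
  M = 8(12.0) + 15(1.007825) + 3(18.998403)
    = 96.000000 + 15.117375 + 56.995209 = 168.112584

168.1126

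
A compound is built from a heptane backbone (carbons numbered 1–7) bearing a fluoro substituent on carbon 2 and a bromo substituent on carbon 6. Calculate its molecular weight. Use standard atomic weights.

Atom tally by fragment:
  CH3 → C:1 H:3
  CH(F) → C:1 H:1 F:1
  CH2 → C:1 H:2
  CH2 → C:1 H:2
  CH2 → C:1 H:2
  CH(Br) → C:1 H:1 Br:1
  CH3 → C:1 H:3
Element totals:
  C: 7
  H: 14
  Br: 1
  F: 1
Molecular formula: C7H14BrF.
  M = 7(12.011) + 14(1.008) + 79.904 + 18.998
    = 84.077 + 14.112 + 79.904 + 18.998 = 197.091

197.09 g/mol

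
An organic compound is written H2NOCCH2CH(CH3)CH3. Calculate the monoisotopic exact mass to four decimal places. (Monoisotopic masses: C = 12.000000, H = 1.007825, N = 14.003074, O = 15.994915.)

101.0841

Atom tally by fragment:
  H2NOCCH2 → C:2 H:4 O:1 N:1
  CH(CH3) → C:2 H:4
  CH3 → C:1 H:3
Element totals:
  C: 5
  H: 11
  N: 1
  O: 1
Molecular formula: C5H11NO.
  M = 5(12.0) + 11(1.007825) + 14.003074 + 15.994915
    = 60.000000 + 11.086075 + 14.003074 + 15.994915 = 101.084064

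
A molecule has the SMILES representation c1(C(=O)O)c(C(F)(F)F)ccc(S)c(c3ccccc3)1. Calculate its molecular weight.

298.28 g/mol

Atom tally by fragment:
  benzene ring core → C:6 H:6
  (− 4 ring H displaced by substituents)
  + COOH → C:1 H:1 O:2
  + CF3 → C:1 F:3
  + SH → S:1 H:1
  + C6H5 → C:6 H:5
Element totals:
  C: 14
  H: 9
  F: 3
  O: 2
  S: 1
Molecular formula: C14H9F3O2S.
  M = 14(12.011) + 9(1.008) + 3(18.998) + 2(15.999) + 32.06
    = 168.154 + 9.072 + 56.994 + 31.998 + 32.060 = 298.278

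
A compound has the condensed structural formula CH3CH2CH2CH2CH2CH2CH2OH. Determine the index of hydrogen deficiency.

0

Atom tally by fragment:
  CH3 → C:1 H:3
  CH2 → C:1 H:2
  CH2 → C:1 H:2
  CH2 → C:1 H:2
  CH2 → C:1 H:2
  CH2CH2OH → C:2 H:5 O:1
Element totals:
  C: 7
  H: 16
  O: 1
Molecular formula: C7H16O.
DoU = (2C + 2 + N − H − X) / 2 = (2·7 + 2 + 0 − 16 − 0) / 2 = 0.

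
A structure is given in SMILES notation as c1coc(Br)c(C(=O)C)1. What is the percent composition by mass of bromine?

42.28%

Atom tally by fragment:
  furan ring core → C:4 H:4 O:1
  (− 2 ring H displaced by substituents)
  + Br → Br:1
  + COCH3 → C:2 H:3 O:1
Element totals:
  C: 6
  H: 5
  Br: 1
  O: 2
Molecular formula: C6H5BrO2.
Molar mass = 189.008 g/mol.
Mass from Br: 1 × 79.904 = 79.904 g/mol.
%Br = 79.904 / 189.008 × 100 = 42.28%.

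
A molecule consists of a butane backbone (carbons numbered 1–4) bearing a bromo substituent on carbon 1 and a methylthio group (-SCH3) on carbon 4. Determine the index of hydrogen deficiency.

Atom tally by fragment:
  BrCH2 → C:1 H:2 Br:1
  CH2 → C:1 H:2
  CH2 → C:1 H:2
  CH2SCH3 → C:2 H:5 S:1
Element totals:
  C: 5
  H: 11
  Br: 1
  S: 1
Molecular formula: C5H11BrS.
DoU = (2C + 2 + N − H − X) / 2 = (2·5 + 2 + 0 − 11 − 1) / 2 = 0.

0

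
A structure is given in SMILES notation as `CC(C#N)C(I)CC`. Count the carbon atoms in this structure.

Atom tally by fragment:
  CH3 → C:1 H:3
  CH(CN) → C:2 H:1 N:1
  CH(I) → C:1 H:1 I:1
  CH2 → C:1 H:2
  CH3 → C:1 H:3
Element totals:
  C: 6
  H: 10
  I: 1
  N: 1

6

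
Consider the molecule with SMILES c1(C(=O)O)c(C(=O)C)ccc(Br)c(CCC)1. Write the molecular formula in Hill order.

C12H13BrO3

Atom tally by fragment:
  benzene ring core → C:6 H:6
  (− 4 ring H displaced by substituents)
  + COOH → C:1 H:1 O:2
  + COCH3 → C:2 H:3 O:1
  + Br → Br:1
  + CH2CH2CH3 → C:3 H:7
Element totals:
  C: 12
  H: 13
  Br: 1
  O: 3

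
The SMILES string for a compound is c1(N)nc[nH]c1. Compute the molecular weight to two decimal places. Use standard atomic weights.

83.09 g/mol

Atom tally by fragment:
  imidazole ring core → C:3 H:4 N:2
  (− 1 ring H displaced by substituents)
  + NH2 → N:1 H:2
Element totals:
  C: 3
  H: 5
  N: 3
Molecular formula: C3H5N3.
  M = 3(12.011) + 5(1.008) + 3(14.007)
    = 36.033 + 5.040 + 42.021 = 83.094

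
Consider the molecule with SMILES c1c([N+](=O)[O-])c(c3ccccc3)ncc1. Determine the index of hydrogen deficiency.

9

Atom tally by fragment:
  pyridine ring core → C:5 H:5 N:1
  (− 2 ring H displaced by substituents)
  + NO2 → N:1 O:2
  + C6H5 → C:6 H:5
Element totals:
  C: 11
  H: 8
  N: 2
  O: 2
Molecular formula: C11H8N2O2.
DoU = (2C + 2 + N − H − X) / 2 = (2·11 + 2 + 2 − 8 − 0) / 2 = 9.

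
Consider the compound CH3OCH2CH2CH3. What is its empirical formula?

Atom tally by fragment:
  CH3OCH2 → C:2 H:5 O:1
  CH2 → C:1 H:2
  CH3 → C:1 H:3
Element totals:
  C: 4
  H: 10
  O: 1
Molecular formula: C4H10O.
gcd of subscripts (4, 10, 1) = 1, so the empirical formula equals the molecular formula.

C4H10O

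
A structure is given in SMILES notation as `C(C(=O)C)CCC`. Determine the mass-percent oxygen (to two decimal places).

15.97%

Atom tally by fragment:
  CH3COCH2 → C:3 H:5 O:1
  CH2 → C:1 H:2
  CH2 → C:1 H:2
  CH3 → C:1 H:3
Element totals:
  C: 6
  H: 12
  O: 1
Molecular formula: C6H12O.
Molar mass = 100.161 g/mol.
Mass from O: 1 × 15.999 = 15.999 g/mol.
%O = 15.999 / 100.161 × 100 = 15.97%.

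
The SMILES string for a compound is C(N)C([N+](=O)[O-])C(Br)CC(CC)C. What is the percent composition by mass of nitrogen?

Atom tally by fragment:
  H2NCH2 → C:1 H:4 N:1
  CH(NO2) → C:1 H:1 N:1 O:2
  CH(Br) → C:1 H:1 Br:1
  CH2 → C:1 H:2
  CH(C2H5) → C:3 H:6
  CH3 → C:1 H:3
Element totals:
  C: 8
  H: 17
  Br: 1
  N: 2
  O: 2
Molecular formula: C8H17BrN2O2.
Molar mass = 253.140 g/mol.
Mass from N: 2 × 14.007 = 28.014 g/mol.
%N = 28.014 / 253.140 × 100 = 11.07%.

11.07%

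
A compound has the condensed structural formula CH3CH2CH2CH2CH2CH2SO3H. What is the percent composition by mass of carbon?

Atom tally by fragment:
  CH3 → C:1 H:3
  CH2 → C:1 H:2
  CH2 → C:1 H:2
  CH2 → C:1 H:2
  CH2 → C:1 H:2
  CH2SO3H → C:1 H:3 S:1 O:3
Element totals:
  C: 6
  H: 14
  O: 3
  S: 1
Molecular formula: C6H14O3S.
Molar mass = 166.235 g/mol.
Mass from C: 6 × 12.011 = 72.066 g/mol.
%C = 72.066 / 166.235 × 100 = 43.35%.

43.35%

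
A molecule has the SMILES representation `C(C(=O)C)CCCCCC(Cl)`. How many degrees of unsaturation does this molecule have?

Atom tally by fragment:
  CH3COCH2 → C:3 H:5 O:1
  CH2 → C:1 H:2
  CH2 → C:1 H:2
  CH2 → C:1 H:2
  CH2 → C:1 H:2
  CH2 → C:1 H:2
  CH2Cl → C:1 H:2 Cl:1
Element totals:
  C: 9
  H: 17
  Cl: 1
  O: 1
Molecular formula: C9H17ClO.
DoU = (2C + 2 + N − H − X) / 2 = (2·9 + 2 + 0 − 17 − 1) / 2 = 1.

1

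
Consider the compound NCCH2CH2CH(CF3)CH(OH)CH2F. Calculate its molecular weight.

Atom tally by fragment:
  NCCH2 → C:2 H:2 N:1
  CH2 → C:1 H:2
  CH(CF3) → C:2 H:1 F:3
  CH(OH) → C:1 H:2 O:1
  CH2F → C:1 H:2 F:1
Element totals:
  C: 7
  H: 9
  F: 4
  N: 1
  O: 1
Molecular formula: C7H9F4NO.
  M = 7(12.011) + 9(1.008) + 4(18.998) + 14.007 + 15.999
    = 84.077 + 9.072 + 75.992 + 14.007 + 15.999 = 199.147

199.15 g/mol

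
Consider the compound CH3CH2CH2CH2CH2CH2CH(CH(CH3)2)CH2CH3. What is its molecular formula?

Atom tally by fragment:
  CH3 → C:1 H:3
  CH2 → C:1 H:2
  CH2 → C:1 H:2
  CH2 → C:1 H:2
  CH2 → C:1 H:2
  CH2 → C:1 H:2
  CH(CH(CH3)2) → C:4 H:8
  CH2 → C:1 H:2
  CH3 → C:1 H:3
Element totals:
  C: 12
  H: 26

C12H26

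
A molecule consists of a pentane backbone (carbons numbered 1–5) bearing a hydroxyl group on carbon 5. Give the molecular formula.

C5H12O

Atom tally by fragment:
  CH3 → C:1 H:3
  CH2 → C:1 H:2
  CH2 → C:1 H:2
  CH2 → C:1 H:2
  CH2OH → C:1 H:3 O:1
Element totals:
  C: 5
  H: 12
  O: 1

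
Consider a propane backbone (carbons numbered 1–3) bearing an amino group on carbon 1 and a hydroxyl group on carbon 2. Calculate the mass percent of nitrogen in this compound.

Atom tally by fragment:
  H2NCH2 → C:1 H:4 N:1
  CH(OH) → C:1 H:2 O:1
  CH3 → C:1 H:3
Element totals:
  C: 3
  H: 9
  N: 1
  O: 1
Molecular formula: C3H9NO.
Molar mass = 75.111 g/mol.
Mass from N: 1 × 14.007 = 14.007 g/mol.
%N = 14.007 / 75.111 × 100 = 18.65%.

18.65%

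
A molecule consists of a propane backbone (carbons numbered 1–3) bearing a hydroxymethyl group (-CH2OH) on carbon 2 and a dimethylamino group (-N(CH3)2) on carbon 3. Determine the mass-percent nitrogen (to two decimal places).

Atom tally by fragment:
  CH3 → C:1 H:3
  CH(CH2OH) → C:2 H:4 O:1
  CH2N(CH3)2 → C:3 H:8 N:1
Element totals:
  C: 6
  H: 15
  N: 1
  O: 1
Molecular formula: C6H15NO.
Molar mass = 117.192 g/mol.
Mass from N: 1 × 14.007 = 14.007 g/mol.
%N = 14.007 / 117.192 × 100 = 11.95%.

11.95%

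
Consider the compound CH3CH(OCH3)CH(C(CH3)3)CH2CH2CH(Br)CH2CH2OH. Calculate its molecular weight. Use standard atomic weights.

295.26 g/mol

Element totals:
  C: 13
  H: 27
  Br: 1
  O: 2
Molecular formula: C13H27BrO2.
  M = 13(12.011) + 27(1.008) + 79.904 + 2(15.999)
    = 156.143 + 27.216 + 79.904 + 31.998 = 295.261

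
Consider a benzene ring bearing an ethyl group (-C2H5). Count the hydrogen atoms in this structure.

10

Atom tally by fragment:
  benzene ring core → C:6 H:6
  (− 1 ring H displaced by substituents)
  + C2H5 → C:2 H:5
Element totals:
  C: 8
  H: 10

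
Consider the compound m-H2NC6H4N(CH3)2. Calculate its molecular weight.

136.20 g/mol

Element totals:
  C: 8
  H: 12
  N: 2
Molecular formula: C8H12N2.
  M = 8(12.011) + 12(1.008) + 2(14.007)
    = 96.088 + 12.096 + 28.014 = 136.198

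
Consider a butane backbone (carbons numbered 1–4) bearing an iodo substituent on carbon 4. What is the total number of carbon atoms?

Atom tally by fragment:
  CH3 → C:1 H:3
  CH2 → C:1 H:2
  CH2 → C:1 H:2
  CH2I → C:1 H:2 I:1
Element totals:
  C: 4
  H: 9
  I: 1

4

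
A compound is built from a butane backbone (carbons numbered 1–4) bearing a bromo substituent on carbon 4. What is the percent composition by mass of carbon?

35.06%

Atom tally by fragment:
  CH3 → C:1 H:3
  CH2 → C:1 H:2
  CH2 → C:1 H:2
  CH2Br → C:1 H:2 Br:1
Element totals:
  C: 4
  H: 9
  Br: 1
Molecular formula: C4H9Br.
Molar mass = 137.020 g/mol.
Mass from C: 4 × 12.011 = 48.044 g/mol.
%C = 48.044 / 137.020 × 100 = 35.06%.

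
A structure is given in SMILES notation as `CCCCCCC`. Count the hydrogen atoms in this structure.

Atom tally by fragment:
  CH3 → C:1 H:3
  CH2 → C:1 H:2
  CH2 → C:1 H:2
  CH2 → C:1 H:2
  CH2 → C:1 H:2
  CH2 → C:1 H:2
  CH3 → C:1 H:3
Element totals:
  C: 7
  H: 16

16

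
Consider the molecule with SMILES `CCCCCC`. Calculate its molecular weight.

Atom tally by fragment:
  CH3 → C:1 H:3
  CH2 → C:1 H:2
  CH2 → C:1 H:2
  CH2 → C:1 H:2
  CH2 → C:1 H:2
  CH3 → C:1 H:3
Element totals:
  C: 6
  H: 14
Molecular formula: C6H14.
  M = 6(12.011) + 14(1.008)
    = 72.066 + 14.112 = 86.178

86.18 g/mol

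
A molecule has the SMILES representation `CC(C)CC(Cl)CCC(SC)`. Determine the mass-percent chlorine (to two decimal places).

Atom tally by fragment:
  CH3 → C:1 H:3
  CH(CH3) → C:2 H:4
  CH2 → C:1 H:2
  CH(Cl) → C:1 H:1 Cl:1
  CH2 → C:1 H:2
  CH2 → C:1 H:2
  CH2SCH3 → C:2 H:5 S:1
Element totals:
  C: 9
  H: 19
  Cl: 1
  S: 1
Molecular formula: C9H19ClS.
Molar mass = 194.761 g/mol.
Mass from Cl: 1 × 35.45 = 35.450 g/mol.
%Cl = 35.450 / 194.761 × 100 = 18.20%.

18.20%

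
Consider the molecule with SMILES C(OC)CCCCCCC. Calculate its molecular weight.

Atom tally by fragment:
  CH3OCH2 → C:2 H:5 O:1
  CH2 → C:1 H:2
  CH2 → C:1 H:2
  CH2 → C:1 H:2
  CH2 → C:1 H:2
  CH2 → C:1 H:2
  CH2 → C:1 H:2
  CH3 → C:1 H:3
Element totals:
  C: 9
  H: 20
  O: 1
Molecular formula: C9H20O.
  M = 9(12.011) + 20(1.008) + 15.999
    = 108.099 + 20.160 + 15.999 = 144.258

144.26 g/mol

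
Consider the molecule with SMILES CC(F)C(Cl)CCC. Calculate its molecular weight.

138.61 g/mol

Atom tally by fragment:
  CH3 → C:1 H:3
  CH(F) → C:1 H:1 F:1
  CH(Cl) → C:1 H:1 Cl:1
  CH2 → C:1 H:2
  CH2 → C:1 H:2
  CH3 → C:1 H:3
Element totals:
  C: 6
  H: 12
  Cl: 1
  F: 1
Molecular formula: C6H12ClF.
  M = 6(12.011) + 12(1.008) + 35.45 + 18.998
    = 72.066 + 12.096 + 35.450 + 18.998 = 138.610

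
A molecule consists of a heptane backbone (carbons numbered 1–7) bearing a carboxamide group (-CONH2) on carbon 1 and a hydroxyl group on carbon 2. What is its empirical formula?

Atom tally by fragment:
  H2NOCCH2 → C:2 H:4 O:1 N:1
  CH(OH) → C:1 H:2 O:1
  CH2 → C:1 H:2
  CH2 → C:1 H:2
  CH2 → C:1 H:2
  CH2 → C:1 H:2
  CH3 → C:1 H:3
Element totals:
  C: 8
  H: 17
  N: 1
  O: 2
Molecular formula: C8H17NO2.
gcd of subscripts (8, 17, 1, 2) = 1, so the empirical formula equals the molecular formula.

C8H17NO2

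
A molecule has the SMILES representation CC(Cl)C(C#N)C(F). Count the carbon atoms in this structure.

5

Atom tally by fragment:
  CH3 → C:1 H:3
  CH(Cl) → C:1 H:1 Cl:1
  CH(CN) → C:2 H:1 N:1
  CH2F → C:1 H:2 F:1
Element totals:
  C: 5
  H: 7
  Cl: 1
  F: 1
  N: 1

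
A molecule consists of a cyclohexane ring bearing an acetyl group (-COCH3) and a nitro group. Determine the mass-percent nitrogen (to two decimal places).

8.18%

Atom tally by fragment:
  cyclohexane ring core → C:6 H:12
  (− 2 ring H displaced by substituents)
  + COCH3 → C:2 H:3 O:1
  + NO2 → N:1 O:2
Element totals:
  C: 8
  H: 13
  N: 1
  O: 3
Molecular formula: C8H13NO3.
Molar mass = 171.196 g/mol.
Mass from N: 1 × 14.007 = 14.007 g/mol.
%N = 14.007 / 171.196 × 100 = 8.18%.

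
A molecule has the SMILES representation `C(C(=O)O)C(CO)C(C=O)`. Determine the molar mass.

146.14 g/mol

Atom tally by fragment:
  HOOCCH2 → C:2 H:3 O:2
  CH(CH2OH) → C:2 H:4 O:1
  CH2CHO → C:2 H:3 O:1
Element totals:
  C: 6
  H: 10
  O: 4
Molecular formula: C6H10O4.
  M = 6(12.011) + 10(1.008) + 4(15.999)
    = 72.066 + 10.080 + 63.996 = 146.142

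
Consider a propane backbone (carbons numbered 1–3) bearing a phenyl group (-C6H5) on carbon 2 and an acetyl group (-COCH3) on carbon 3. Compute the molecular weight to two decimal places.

Atom tally by fragment:
  CH3 → C:1 H:3
  CH(C6H5) → C:7 H:6
  CH2COCH3 → C:3 H:5 O:1
Element totals:
  C: 11
  H: 14
  O: 1
Molecular formula: C11H14O.
  M = 11(12.011) + 14(1.008) + 15.999
    = 132.121 + 14.112 + 15.999 = 162.232

162.23 g/mol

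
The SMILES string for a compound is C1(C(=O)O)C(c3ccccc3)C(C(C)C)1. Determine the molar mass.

204.27 g/mol

Atom tally by fragment:
  cyclopropane ring core → C:3 H:6
  (− 3 ring H displaced by substituents)
  + COOH → C:1 H:1 O:2
  + C6H5 → C:6 H:5
  + CH(CH3)2 → C:3 H:7
Element totals:
  C: 13
  H: 16
  O: 2
Molecular formula: C13H16O2.
  M = 13(12.011) + 16(1.008) + 2(15.999)
    = 156.143 + 16.128 + 31.998 = 204.269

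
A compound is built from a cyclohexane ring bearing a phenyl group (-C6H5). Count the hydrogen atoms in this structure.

Atom tally by fragment:
  cyclohexane ring core → C:6 H:12
  (− 1 ring H displaced by substituents)
  + C6H5 → C:6 H:5
Element totals:
  C: 12
  H: 16

16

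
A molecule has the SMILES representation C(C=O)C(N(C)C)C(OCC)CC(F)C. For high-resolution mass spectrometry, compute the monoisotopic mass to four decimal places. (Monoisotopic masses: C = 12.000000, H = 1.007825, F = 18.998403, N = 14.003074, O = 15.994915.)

Atom tally by fragment:
  OHCCH2 → C:2 H:3 O:1
  CH(N(CH3)2) → C:3 H:7 N:1
  CH(OC2H5) → C:3 H:6 O:1
  CH2 → C:1 H:2
  CH(F) → C:1 H:1 F:1
  CH3 → C:1 H:3
Element totals:
  C: 11
  H: 22
  F: 1
  N: 1
  O: 2
Molecular formula: C11H22FNO2.
  M = 11(12.0) + 22(1.007825) + 18.998403 + 14.003074 + 2(15.994915)
    = 132.000000 + 22.172150 + 18.998403 + 14.003074 + 31.989830 = 219.163457

219.1635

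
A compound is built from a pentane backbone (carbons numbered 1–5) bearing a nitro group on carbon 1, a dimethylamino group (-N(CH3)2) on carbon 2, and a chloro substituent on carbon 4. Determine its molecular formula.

C7H15ClN2O2

Atom tally by fragment:
  O2NCH2 → C:1 H:2 N:1 O:2
  CH(N(CH3)2) → C:3 H:7 N:1
  CH2 → C:1 H:2
  CH(Cl) → C:1 H:1 Cl:1
  CH3 → C:1 H:3
Element totals:
  C: 7
  H: 15
  Cl: 1
  N: 2
  O: 2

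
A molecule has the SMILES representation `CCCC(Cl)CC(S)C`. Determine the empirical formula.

Atom tally by fragment:
  CH3 → C:1 H:3
  CH2 → C:1 H:2
  CH2 → C:1 H:2
  CH(Cl) → C:1 H:1 Cl:1
  CH2 → C:1 H:2
  CH(SH) → C:1 H:2 S:1
  CH3 → C:1 H:3
Element totals:
  C: 7
  H: 15
  Cl: 1
  S: 1
Molecular formula: C7H15ClS.
gcd of subscripts (7, 1, 15, 1) = 1, so the empirical formula equals the molecular formula.

C7H15ClS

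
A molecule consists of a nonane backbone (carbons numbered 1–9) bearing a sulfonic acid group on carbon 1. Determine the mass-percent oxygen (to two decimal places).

23.04%

Atom tally by fragment:
  HO3SCH2 → C:1 H:3 S:1 O:3
  CH2 → C:1 H:2
  CH2 → C:1 H:2
  CH2 → C:1 H:2
  CH2 → C:1 H:2
  CH2 → C:1 H:2
  CH2 → C:1 H:2
  CH2 → C:1 H:2
  CH3 → C:1 H:3
Element totals:
  C: 9
  H: 20
  O: 3
  S: 1
Molecular formula: C9H20O3S.
Molar mass = 208.316 g/mol.
Mass from O: 3 × 15.999 = 47.997 g/mol.
%O = 47.997 / 208.316 × 100 = 23.04%.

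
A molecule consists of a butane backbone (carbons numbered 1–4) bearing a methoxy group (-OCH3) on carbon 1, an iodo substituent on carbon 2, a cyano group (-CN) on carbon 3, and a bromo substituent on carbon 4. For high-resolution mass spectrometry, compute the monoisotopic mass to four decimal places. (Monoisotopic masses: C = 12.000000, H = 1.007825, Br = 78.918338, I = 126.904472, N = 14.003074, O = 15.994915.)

316.8912

Atom tally by fragment:
  CH3OCH2 → C:2 H:5 O:1
  CH(I) → C:1 H:1 I:1
  CH(CN) → C:2 H:1 N:1
  CH2Br → C:1 H:2 Br:1
Element totals:
  C: 6
  H: 9
  Br: 1
  I: 1
  N: 1
  O: 1
Molecular formula: C6H9BrINO.
  M = 6(12.0) + 9(1.007825) + 78.918338 + 126.904472 + 14.003074 + 15.994915
    = 72.000000 + 9.070425 + 78.918338 + 126.904472 + 14.003074 + 15.994915 = 316.891224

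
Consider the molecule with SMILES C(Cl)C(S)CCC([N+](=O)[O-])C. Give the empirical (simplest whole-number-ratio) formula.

Atom tally by fragment:
  ClCH2 → C:1 H:2 Cl:1
  CH(SH) → C:1 H:2 S:1
  CH2 → C:1 H:2
  CH2 → C:1 H:2
  CH(NO2) → C:1 H:1 N:1 O:2
  CH3 → C:1 H:3
Element totals:
  C: 6
  H: 12
  Cl: 1
  N: 1
  O: 2
  S: 1
Molecular formula: C6H12ClNO2S.
gcd of subscripts (6, 1, 12, 1, 2, 1) = 1, so the empirical formula equals the molecular formula.

C6H12ClNO2S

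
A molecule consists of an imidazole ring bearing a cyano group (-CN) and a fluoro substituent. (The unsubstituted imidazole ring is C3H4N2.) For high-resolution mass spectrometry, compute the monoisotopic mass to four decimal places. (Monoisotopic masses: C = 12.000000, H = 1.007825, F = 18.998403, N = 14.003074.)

Atom tally by fragment:
  imidazole ring core → C:3 H:4 N:2
  (− 2 ring H displaced by substituents)
  + CN → C:1 N:1
  + F → F:1
Element totals:
  C: 4
  H: 2
  F: 1
  N: 3
Molecular formula: C4H2FN3.
  M = 4(12.0) + 2(1.007825) + 18.998403 + 3(14.003074)
    = 48.000000 + 2.015650 + 18.998403 + 42.009222 = 111.023275

111.0233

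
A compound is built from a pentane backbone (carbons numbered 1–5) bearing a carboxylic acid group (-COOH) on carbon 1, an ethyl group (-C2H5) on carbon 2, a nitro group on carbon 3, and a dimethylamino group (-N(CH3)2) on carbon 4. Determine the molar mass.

232.28 g/mol

Atom tally by fragment:
  HOOCCH2 → C:2 H:3 O:2
  CH(C2H5) → C:3 H:6
  CH(NO2) → C:1 H:1 N:1 O:2
  CH(N(CH3)2) → C:3 H:7 N:1
  CH3 → C:1 H:3
Element totals:
  C: 10
  H: 20
  N: 2
  O: 4
Molecular formula: C10H20N2O4.
  M = 10(12.011) + 20(1.008) + 2(14.007) + 4(15.999)
    = 120.110 + 20.160 + 28.014 + 63.996 = 232.280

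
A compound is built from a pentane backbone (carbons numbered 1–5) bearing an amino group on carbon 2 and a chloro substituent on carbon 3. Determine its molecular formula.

Atom tally by fragment:
  CH3 → C:1 H:3
  CH(NH2) → C:1 H:3 N:1
  CH(Cl) → C:1 H:1 Cl:1
  CH2 → C:1 H:2
  CH3 → C:1 H:3
Element totals:
  C: 5
  H: 12
  Cl: 1
  N: 1

C5H12ClN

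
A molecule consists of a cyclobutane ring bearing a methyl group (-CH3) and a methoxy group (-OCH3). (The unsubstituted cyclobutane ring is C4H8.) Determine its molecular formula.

Atom tally by fragment:
  cyclobutane ring core → C:4 H:8
  (− 2 ring H displaced by substituents)
  + CH3 → C:1 H:3
  + OCH3 → C:1 H:3 O:1
Element totals:
  C: 6
  H: 12
  O: 1

C6H12O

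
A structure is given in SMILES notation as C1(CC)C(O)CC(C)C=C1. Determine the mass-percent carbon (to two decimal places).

77.09%

Atom tally by fragment:
  cyclohexene ring core → C:6 H:10
  (− 3 ring H displaced by substituents)
  + C2H5 → C:2 H:5
  + OH → O:1 H:1
  + CH3 → C:1 H:3
Element totals:
  C: 9
  H: 16
  O: 1
Molecular formula: C9H16O.
Molar mass = 140.226 g/mol.
Mass from C: 9 × 12.011 = 108.099 g/mol.
%C = 108.099 / 140.226 × 100 = 77.09%.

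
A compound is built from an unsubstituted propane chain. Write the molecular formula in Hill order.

Atom tally by fragment:
  CH3 → C:1 H:3
  CH2 → C:1 H:2
  CH3 → C:1 H:3
Element totals:
  C: 3
  H: 8

C3H8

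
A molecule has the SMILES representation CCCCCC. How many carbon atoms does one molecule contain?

Atom tally by fragment:
  CH3 → C:1 H:3
  CH2 → C:1 H:2
  CH2 → C:1 H:2
  CH2 → C:1 H:2
  CH2 → C:1 H:2
  CH3 → C:1 H:3
Element totals:
  C: 6
  H: 14

6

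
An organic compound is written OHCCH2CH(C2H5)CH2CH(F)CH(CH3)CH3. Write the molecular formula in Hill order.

Atom tally by fragment:
  OHCCH2 → C:2 H:3 O:1
  CH(C2H5) → C:3 H:6
  CH2 → C:1 H:2
  CH(F) → C:1 H:1 F:1
  CH(CH3) → C:2 H:4
  CH3 → C:1 H:3
Element totals:
  C: 10
  H: 19
  F: 1
  O: 1

C10H19FO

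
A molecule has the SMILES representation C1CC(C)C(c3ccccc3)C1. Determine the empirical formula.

C3H4

Atom tally by fragment:
  cyclopentane ring core → C:5 H:10
  (− 2 ring H displaced by substituents)
  + CH3 → C:1 H:3
  + C6H5 → C:6 H:5
Element totals:
  C: 12
  H: 16
Molecular formula: C12H16.
gcd of subscripts = 4; dividing each by 4:
  C: 12/4 = 3
  H: 16/4 = 4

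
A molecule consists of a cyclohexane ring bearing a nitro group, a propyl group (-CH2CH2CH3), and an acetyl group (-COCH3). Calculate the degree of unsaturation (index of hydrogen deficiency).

Atom tally by fragment:
  cyclohexane ring core → C:6 H:12
  (− 3 ring H displaced by substituents)
  + NO2 → N:1 O:2
  + CH2CH2CH3 → C:3 H:7
  + COCH3 → C:2 H:3 O:1
Element totals:
  C: 11
  H: 19
  N: 1
  O: 3
Molecular formula: C11H19NO3.
DoU = (2C + 2 + N − H − X) / 2 = (2·11 + 2 + 1 − 19 − 0) / 2 = 3.

3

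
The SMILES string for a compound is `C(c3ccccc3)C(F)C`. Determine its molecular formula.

C9H11F

Atom tally by fragment:
  C6H5CH2 → C:7 H:7
  CH(F) → C:1 H:1 F:1
  CH3 → C:1 H:3
Element totals:
  C: 9
  H: 11
  F: 1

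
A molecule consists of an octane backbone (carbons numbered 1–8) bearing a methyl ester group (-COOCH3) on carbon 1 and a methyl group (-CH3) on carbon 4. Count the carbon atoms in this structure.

Atom tally by fragment:
  CH3OOCCH2 → C:3 H:5 O:2
  CH2 → C:1 H:2
  CH2 → C:1 H:2
  CH(CH3) → C:2 H:4
  CH2 → C:1 H:2
  CH2 → C:1 H:2
  CH2 → C:1 H:2
  CH3 → C:1 H:3
Element totals:
  C: 11
  H: 22
  O: 2

11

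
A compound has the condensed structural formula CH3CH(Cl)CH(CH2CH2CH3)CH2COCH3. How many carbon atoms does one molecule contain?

Atom tally by fragment:
  CH3 → C:1 H:3
  CH(Cl) → C:1 H:1 Cl:1
  CH(CH2CH2CH3) → C:4 H:8
  CH2COCH3 → C:3 H:5 O:1
Element totals:
  C: 9
  H: 17
  Cl: 1
  O: 1

9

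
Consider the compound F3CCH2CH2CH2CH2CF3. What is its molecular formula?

C6H8F6

Atom tally by fragment:
  F3CCH2 → C:2 H:2 F:3
  CH2 → C:1 H:2
  CH2 → C:1 H:2
  CH2CF3 → C:2 H:2 F:3
Element totals:
  C: 6
  H: 8
  F: 6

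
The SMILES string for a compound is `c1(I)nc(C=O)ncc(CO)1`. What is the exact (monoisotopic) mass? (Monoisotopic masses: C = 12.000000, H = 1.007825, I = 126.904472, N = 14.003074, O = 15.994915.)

263.9396

Atom tally by fragment:
  pyrimidine ring core → C:4 H:4 N:2
  (− 3 ring H displaced by substituents)
  + I → I:1
  + CHO → C:1 H:1 O:1
  + CH2OH → C:1 H:3 O:1
Element totals:
  C: 6
  H: 5
  I: 1
  N: 2
  O: 2
Molecular formula: C6H5IN2O2.
  M = 6(12.0) + 5(1.007825) + 126.904472 + 2(14.003074) + 2(15.994915)
    = 72.000000 + 5.039125 + 126.904472 + 28.006148 + 31.989830 = 263.939575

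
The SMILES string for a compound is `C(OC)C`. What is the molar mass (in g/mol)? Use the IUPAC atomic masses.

60.10 g/mol

Atom tally by fragment:
  CH3OCH2 → C:2 H:5 O:1
  CH3 → C:1 H:3
Element totals:
  C: 3
  H: 8
  O: 1
Molecular formula: C3H8O.
  M = 3(12.011) + 8(1.008) + 15.999
    = 36.033 + 8.064 + 15.999 = 60.096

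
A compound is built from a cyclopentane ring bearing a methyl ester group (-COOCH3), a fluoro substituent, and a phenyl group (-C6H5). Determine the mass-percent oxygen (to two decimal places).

Atom tally by fragment:
  cyclopentane ring core → C:5 H:10
  (− 3 ring H displaced by substituents)
  + COOCH3 → C:2 H:3 O:2
  + F → F:1
  + C6H5 → C:6 H:5
Element totals:
  C: 13
  H: 15
  F: 1
  O: 2
Molecular formula: C13H15FO2.
Molar mass = 222.259 g/mol.
Mass from O: 2 × 15.999 = 31.998 g/mol.
%O = 31.998 / 222.259 × 100 = 14.40%.

14.40%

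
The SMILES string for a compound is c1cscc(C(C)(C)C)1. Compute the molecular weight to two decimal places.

Atom tally by fragment:
  thiophene ring core → C:4 H:4 S:1
  (− 1 ring H displaced by substituents)
  + C(CH3)3 → C:4 H:9
Element totals:
  C: 8
  H: 12
  S: 1
Molecular formula: C8H12S.
  M = 8(12.011) + 12(1.008) + 32.06
    = 96.088 + 12.096 + 32.060 = 140.244

140.24 g/mol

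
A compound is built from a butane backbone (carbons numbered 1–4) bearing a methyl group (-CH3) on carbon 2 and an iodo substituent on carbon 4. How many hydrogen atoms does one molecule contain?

Atom tally by fragment:
  CH3 → C:1 H:3
  CH(CH3) → C:2 H:4
  CH2 → C:1 H:2
  CH2I → C:1 H:2 I:1
Element totals:
  C: 5
  H: 11
  I: 1

11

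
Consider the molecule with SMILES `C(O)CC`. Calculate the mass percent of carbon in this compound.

59.96%

Atom tally by fragment:
  HOCH2 → C:1 H:3 O:1
  CH2 → C:1 H:2
  CH3 → C:1 H:3
Element totals:
  C: 3
  H: 8
  O: 1
Molecular formula: C3H8O.
Molar mass = 60.096 g/mol.
Mass from C: 3 × 12.011 = 36.033 g/mol.
%C = 36.033 / 60.096 × 100 = 59.96%.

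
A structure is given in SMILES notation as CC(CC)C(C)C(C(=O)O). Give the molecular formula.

Atom tally by fragment:
  CH3 → C:1 H:3
  CH(C2H5) → C:3 H:6
  CH(CH3) → C:2 H:4
  CH2COOH → C:2 H:3 O:2
Element totals:
  C: 8
  H: 16
  O: 2

C8H16O2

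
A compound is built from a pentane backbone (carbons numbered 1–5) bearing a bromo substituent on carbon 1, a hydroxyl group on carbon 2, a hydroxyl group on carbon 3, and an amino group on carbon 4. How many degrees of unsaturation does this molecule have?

Atom tally by fragment:
  BrCH2 → C:1 H:2 Br:1
  CH(OH) → C:1 H:2 O:1
  CH(OH) → C:1 H:2 O:1
  CH(NH2) → C:1 H:3 N:1
  CH3 → C:1 H:3
Element totals:
  C: 5
  H: 12
  Br: 1
  N: 1
  O: 2
Molecular formula: C5H12BrNO2.
DoU = (2C + 2 + N − H − X) / 2 = (2·5 + 2 + 1 − 12 − 1) / 2 = 0.

0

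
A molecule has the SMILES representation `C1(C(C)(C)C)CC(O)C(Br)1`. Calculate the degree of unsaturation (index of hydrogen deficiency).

1

Atom tally by fragment:
  cyclobutane ring core → C:4 H:8
  (− 3 ring H displaced by substituents)
  + C(CH3)3 → C:4 H:9
  + OH → O:1 H:1
  + Br → Br:1
Element totals:
  C: 8
  H: 15
  Br: 1
  O: 1
Molecular formula: C8H15BrO.
DoU = (2C + 2 + N − H − X) / 2 = (2·8 + 2 + 0 − 15 − 1) / 2 = 1.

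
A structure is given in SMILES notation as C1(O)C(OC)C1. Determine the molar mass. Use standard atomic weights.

88.11 g/mol

Atom tally by fragment:
  cyclopropane ring core → C:3 H:6
  (− 2 ring H displaced by substituents)
  + OH → O:1 H:1
  + OCH3 → C:1 H:3 O:1
Element totals:
  C: 4
  H: 8
  O: 2
Molecular formula: C4H8O2.
  M = 4(12.011) + 8(1.008) + 2(15.999)
    = 48.044 + 8.064 + 31.998 = 88.106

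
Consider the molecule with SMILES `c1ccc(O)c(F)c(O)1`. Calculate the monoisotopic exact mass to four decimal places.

Atom tally by fragment:
  benzene ring core → C:6 H:6
  (− 3 ring H displaced by substituents)
  + OH → O:1 H:1
  + F → F:1
  + OH → O:1 H:1
Element totals:
  C: 6
  H: 5
  F: 1
  O: 2
Molecular formula: C6H5FO2.
  M = 6(12.0) + 5(1.007825) + 18.998403 + 2(15.994915)
    = 72.000000 + 5.039125 + 18.998403 + 31.989830 = 128.027358

128.0274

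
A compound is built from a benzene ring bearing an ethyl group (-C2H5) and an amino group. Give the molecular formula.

Atom tally by fragment:
  benzene ring core → C:6 H:6
  (− 2 ring H displaced by substituents)
  + C2H5 → C:2 H:5
  + NH2 → N:1 H:2
Element totals:
  C: 8
  H: 11
  N: 1

C8H11N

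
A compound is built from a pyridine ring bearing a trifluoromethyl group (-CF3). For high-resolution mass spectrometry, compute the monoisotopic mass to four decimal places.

Atom tally by fragment:
  pyridine ring core → C:5 H:5 N:1
  (− 1 ring H displaced by substituents)
  + CF3 → C:1 F:3
Element totals:
  C: 6
  H: 4
  F: 3
  N: 1
Molecular formula: C6H4F3N.
  M = 6(12.0) + 4(1.007825) + 3(18.998403) + 14.003074
    = 72.000000 + 4.031300 + 56.995209 + 14.003074 = 147.029583

147.0296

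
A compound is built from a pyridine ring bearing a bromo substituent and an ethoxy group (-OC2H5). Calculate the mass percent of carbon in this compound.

41.61%

Atom tally by fragment:
  pyridine ring core → C:5 H:5 N:1
  (− 2 ring H displaced by substituents)
  + Br → Br:1
  + OC2H5 → C:2 H:5 O:1
Element totals:
  C: 7
  H: 8
  Br: 1
  N: 1
  O: 1
Molecular formula: C7H8BrNO.
Molar mass = 202.051 g/mol.
Mass from C: 7 × 12.011 = 84.077 g/mol.
%C = 84.077 / 202.051 × 100 = 41.61%.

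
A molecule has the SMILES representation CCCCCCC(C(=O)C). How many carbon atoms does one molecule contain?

9

Atom tally by fragment:
  CH3 → C:1 H:3
  CH2 → C:1 H:2
  CH2 → C:1 H:2
  CH2 → C:1 H:2
  CH2 → C:1 H:2
  CH2 → C:1 H:2
  CH2COCH3 → C:3 H:5 O:1
Element totals:
  C: 9
  H: 18
  O: 1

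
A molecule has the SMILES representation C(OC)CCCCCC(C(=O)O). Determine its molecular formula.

C9H18O3

Atom tally by fragment:
  CH3OCH2 → C:2 H:5 O:1
  CH2 → C:1 H:2
  CH2 → C:1 H:2
  CH2 → C:1 H:2
  CH2 → C:1 H:2
  CH2 → C:1 H:2
  CH2COOH → C:2 H:3 O:2
Element totals:
  C: 9
  H: 18
  O: 3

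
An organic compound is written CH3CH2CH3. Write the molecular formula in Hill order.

C3H8

Element totals:
  C: 3
  H: 8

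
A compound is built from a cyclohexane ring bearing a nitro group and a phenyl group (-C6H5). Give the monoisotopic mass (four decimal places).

Atom tally by fragment:
  cyclohexane ring core → C:6 H:12
  (− 2 ring H displaced by substituents)
  + NO2 → N:1 O:2
  + C6H5 → C:6 H:5
Element totals:
  C: 12
  H: 15
  N: 1
  O: 2
Molecular formula: C12H15NO2.
  M = 12(12.0) + 15(1.007825) + 14.003074 + 2(15.994915)
    = 144.000000 + 15.117375 + 14.003074 + 31.989830 = 205.110279

205.1103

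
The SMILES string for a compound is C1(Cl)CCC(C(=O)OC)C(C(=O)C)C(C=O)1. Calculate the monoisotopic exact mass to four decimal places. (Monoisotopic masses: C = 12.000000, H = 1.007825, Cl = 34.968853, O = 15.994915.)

Atom tally by fragment:
  cyclohexane ring core → C:6 H:12
  (− 4 ring H displaced by substituents)
  + Cl → Cl:1
  + COOCH3 → C:2 H:3 O:2
  + COCH3 → C:2 H:3 O:1
  + CHO → C:1 H:1 O:1
Element totals:
  C: 11
  H: 15
  Cl: 1
  O: 4
Molecular formula: C11H15ClO4.
  M = 11(12.0) + 15(1.007825) + 34.968853 + 4(15.994915)
    = 132.000000 + 15.117375 + 34.968853 + 63.979660 = 246.065888

246.0659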